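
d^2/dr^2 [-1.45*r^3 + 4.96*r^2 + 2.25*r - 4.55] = 9.92 - 8.7*r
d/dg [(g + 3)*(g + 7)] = 2*g + 10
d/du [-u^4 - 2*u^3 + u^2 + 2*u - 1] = -4*u^3 - 6*u^2 + 2*u + 2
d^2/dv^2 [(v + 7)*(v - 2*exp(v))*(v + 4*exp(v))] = 2*v^2*exp(v) - 32*v*exp(2*v) + 22*v*exp(v) + 6*v - 256*exp(2*v) + 32*exp(v) + 14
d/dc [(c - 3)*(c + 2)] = 2*c - 1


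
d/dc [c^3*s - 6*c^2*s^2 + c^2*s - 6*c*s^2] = s*(3*c^2 - 12*c*s + 2*c - 6*s)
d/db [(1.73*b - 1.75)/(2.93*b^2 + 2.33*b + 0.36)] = (-5.0689*b^2 + 10.255*b + 4.7003)/(8.5849*b^4 + 13.6538*b^3 + 7.5385*b^2 + 1.6776*b + 0.1296)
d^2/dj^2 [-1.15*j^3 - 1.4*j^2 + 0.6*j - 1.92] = -6.9*j - 2.8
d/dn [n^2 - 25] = 2*n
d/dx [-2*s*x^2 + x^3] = x*(-4*s + 3*x)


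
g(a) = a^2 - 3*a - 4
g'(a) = 2*a - 3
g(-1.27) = 1.42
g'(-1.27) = -5.54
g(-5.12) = 37.57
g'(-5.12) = -13.24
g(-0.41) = -2.60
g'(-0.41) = -3.82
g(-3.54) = 19.15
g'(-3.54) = -10.08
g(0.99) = -5.99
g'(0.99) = -1.02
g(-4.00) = 24.00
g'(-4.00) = -11.00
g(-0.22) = -3.29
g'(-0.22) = -3.44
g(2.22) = -5.73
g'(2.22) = 1.44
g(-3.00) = 14.00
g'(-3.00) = -9.00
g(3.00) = -4.00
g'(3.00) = 3.00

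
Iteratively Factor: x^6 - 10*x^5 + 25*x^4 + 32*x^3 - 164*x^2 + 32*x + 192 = (x - 4)*(x^5 - 6*x^4 + x^3 + 36*x^2 - 20*x - 48) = (x - 4)*(x - 2)*(x^4 - 4*x^3 - 7*x^2 + 22*x + 24) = (x - 4)^2*(x - 2)*(x^3 - 7*x - 6) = (x - 4)^2*(x - 2)*(x + 2)*(x^2 - 2*x - 3) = (x - 4)^2*(x - 3)*(x - 2)*(x + 2)*(x + 1)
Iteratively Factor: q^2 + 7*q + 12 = (q + 3)*(q + 4)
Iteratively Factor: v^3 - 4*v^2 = (v)*(v^2 - 4*v) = v^2*(v - 4)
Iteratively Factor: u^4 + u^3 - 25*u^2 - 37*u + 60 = (u - 5)*(u^3 + 6*u^2 + 5*u - 12) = (u - 5)*(u + 3)*(u^2 + 3*u - 4) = (u - 5)*(u + 3)*(u + 4)*(u - 1)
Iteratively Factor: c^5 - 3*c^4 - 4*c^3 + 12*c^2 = (c - 3)*(c^4 - 4*c^2) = c*(c - 3)*(c^3 - 4*c) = c*(c - 3)*(c + 2)*(c^2 - 2*c) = c*(c - 3)*(c - 2)*(c + 2)*(c)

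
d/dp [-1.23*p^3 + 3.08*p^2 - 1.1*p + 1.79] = -3.69*p^2 + 6.16*p - 1.1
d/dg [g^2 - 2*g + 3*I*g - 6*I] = 2*g - 2 + 3*I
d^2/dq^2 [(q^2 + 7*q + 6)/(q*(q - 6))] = 2*(13*q^3 + 18*q^2 - 108*q + 216)/(q^3*(q^3 - 18*q^2 + 108*q - 216))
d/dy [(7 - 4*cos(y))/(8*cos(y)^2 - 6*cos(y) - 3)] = 2*(-16*cos(y)^2 + 56*cos(y) - 27)*sin(y)/(8*sin(y)^2 + 6*cos(y) - 5)^2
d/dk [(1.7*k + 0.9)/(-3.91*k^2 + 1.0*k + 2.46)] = (6.647*k^2 + 7.038*k + 3.282)/(15.2881*k^4 - 7.82*k^3 - 18.2372*k^2 + 4.92*k + 6.0516)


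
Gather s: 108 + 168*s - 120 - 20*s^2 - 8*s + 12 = -20*s^2 + 160*s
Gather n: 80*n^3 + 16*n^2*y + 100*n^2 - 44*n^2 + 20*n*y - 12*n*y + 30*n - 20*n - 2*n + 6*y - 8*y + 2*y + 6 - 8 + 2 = 80*n^3 + n^2*(16*y + 56) + n*(8*y + 8)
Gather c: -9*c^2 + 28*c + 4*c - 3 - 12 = -9*c^2 + 32*c - 15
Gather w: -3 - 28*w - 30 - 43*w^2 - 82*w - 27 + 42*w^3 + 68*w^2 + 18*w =42*w^3 + 25*w^2 - 92*w - 60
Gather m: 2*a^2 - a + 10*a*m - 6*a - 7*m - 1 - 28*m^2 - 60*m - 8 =2*a^2 - 7*a - 28*m^2 + m*(10*a - 67) - 9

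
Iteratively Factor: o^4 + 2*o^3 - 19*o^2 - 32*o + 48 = (o + 3)*(o^3 - o^2 - 16*o + 16) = (o - 1)*(o + 3)*(o^2 - 16) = (o - 4)*(o - 1)*(o + 3)*(o + 4)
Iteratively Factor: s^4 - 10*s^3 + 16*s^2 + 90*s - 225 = (s + 3)*(s^3 - 13*s^2 + 55*s - 75) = (s - 5)*(s + 3)*(s^2 - 8*s + 15) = (s - 5)*(s - 3)*(s + 3)*(s - 5)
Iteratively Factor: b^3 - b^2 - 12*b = (b - 4)*(b^2 + 3*b) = (b - 4)*(b + 3)*(b)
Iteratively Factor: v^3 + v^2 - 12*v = (v)*(v^2 + v - 12) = v*(v + 4)*(v - 3)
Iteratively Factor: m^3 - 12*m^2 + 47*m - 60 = (m - 3)*(m^2 - 9*m + 20) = (m - 5)*(m - 3)*(m - 4)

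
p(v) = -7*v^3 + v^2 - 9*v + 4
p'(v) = -21*v^2 + 2*v - 9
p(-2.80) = 190.70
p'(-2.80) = -179.24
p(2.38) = -106.12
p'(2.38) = -123.19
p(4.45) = -633.10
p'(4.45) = -415.95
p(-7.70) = 3328.32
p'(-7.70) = -1269.49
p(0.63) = -3.02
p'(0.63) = -16.07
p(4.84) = -809.79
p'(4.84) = -491.26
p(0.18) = 2.37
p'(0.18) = -9.32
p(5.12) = -955.39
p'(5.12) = -549.26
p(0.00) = 4.00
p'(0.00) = -9.00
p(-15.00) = 23989.00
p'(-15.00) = -4764.00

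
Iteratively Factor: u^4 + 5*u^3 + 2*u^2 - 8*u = (u - 1)*(u^3 + 6*u^2 + 8*u) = (u - 1)*(u + 4)*(u^2 + 2*u) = u*(u - 1)*(u + 4)*(u + 2)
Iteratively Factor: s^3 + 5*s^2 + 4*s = (s + 1)*(s^2 + 4*s) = s*(s + 1)*(s + 4)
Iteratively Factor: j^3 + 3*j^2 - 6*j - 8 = (j + 1)*(j^2 + 2*j - 8) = (j - 2)*(j + 1)*(j + 4)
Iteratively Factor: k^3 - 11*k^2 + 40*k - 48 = (k - 4)*(k^2 - 7*k + 12) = (k - 4)^2*(k - 3)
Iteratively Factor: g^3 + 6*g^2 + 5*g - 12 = (g + 4)*(g^2 + 2*g - 3) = (g + 3)*(g + 4)*(g - 1)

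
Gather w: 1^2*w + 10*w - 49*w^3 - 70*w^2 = -49*w^3 - 70*w^2 + 11*w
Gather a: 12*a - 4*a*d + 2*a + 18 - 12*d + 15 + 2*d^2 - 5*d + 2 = a*(14 - 4*d) + 2*d^2 - 17*d + 35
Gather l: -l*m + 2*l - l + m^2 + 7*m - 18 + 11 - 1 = l*(1 - m) + m^2 + 7*m - 8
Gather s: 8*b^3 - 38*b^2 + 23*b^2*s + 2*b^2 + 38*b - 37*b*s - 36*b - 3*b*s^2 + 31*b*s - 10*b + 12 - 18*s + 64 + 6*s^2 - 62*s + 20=8*b^3 - 36*b^2 - 8*b + s^2*(6 - 3*b) + s*(23*b^2 - 6*b - 80) + 96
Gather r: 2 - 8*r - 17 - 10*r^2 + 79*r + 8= -10*r^2 + 71*r - 7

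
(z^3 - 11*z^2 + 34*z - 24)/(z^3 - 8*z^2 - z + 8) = (z^2 - 10*z + 24)/(z^2 - 7*z - 8)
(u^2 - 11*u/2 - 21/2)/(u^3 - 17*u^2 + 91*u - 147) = (u + 3/2)/(u^2 - 10*u + 21)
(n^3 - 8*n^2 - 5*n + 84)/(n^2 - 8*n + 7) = (n^2 - n - 12)/(n - 1)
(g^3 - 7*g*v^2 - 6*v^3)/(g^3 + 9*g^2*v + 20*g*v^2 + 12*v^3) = (g - 3*v)/(g + 6*v)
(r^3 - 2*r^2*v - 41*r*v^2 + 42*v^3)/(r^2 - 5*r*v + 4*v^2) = (r^2 - r*v - 42*v^2)/(r - 4*v)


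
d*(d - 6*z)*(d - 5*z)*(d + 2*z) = d^4 - 9*d^3*z + 8*d^2*z^2 + 60*d*z^3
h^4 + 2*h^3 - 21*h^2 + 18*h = h*(h - 3)*(h - 1)*(h + 6)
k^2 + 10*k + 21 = (k + 3)*(k + 7)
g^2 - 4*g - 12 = (g - 6)*(g + 2)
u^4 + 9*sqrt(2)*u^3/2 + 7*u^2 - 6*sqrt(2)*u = u*(u - sqrt(2)/2)*(u + 2*sqrt(2))*(u + 3*sqrt(2))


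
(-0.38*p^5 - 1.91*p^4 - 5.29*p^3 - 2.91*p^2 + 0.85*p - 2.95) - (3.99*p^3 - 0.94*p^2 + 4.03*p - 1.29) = -0.38*p^5 - 1.91*p^4 - 9.28*p^3 - 1.97*p^2 - 3.18*p - 1.66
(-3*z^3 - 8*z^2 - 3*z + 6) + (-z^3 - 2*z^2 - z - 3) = -4*z^3 - 10*z^2 - 4*z + 3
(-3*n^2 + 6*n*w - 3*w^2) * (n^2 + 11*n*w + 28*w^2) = -3*n^4 - 27*n^3*w - 21*n^2*w^2 + 135*n*w^3 - 84*w^4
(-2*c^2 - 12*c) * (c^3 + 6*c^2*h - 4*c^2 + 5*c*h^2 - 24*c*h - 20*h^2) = -2*c^5 - 12*c^4*h - 4*c^4 - 10*c^3*h^2 - 24*c^3*h + 48*c^3 - 20*c^2*h^2 + 288*c^2*h + 240*c*h^2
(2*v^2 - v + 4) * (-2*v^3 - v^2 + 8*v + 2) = -4*v^5 + 9*v^3 - 8*v^2 + 30*v + 8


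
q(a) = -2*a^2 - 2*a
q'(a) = -4*a - 2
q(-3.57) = -18.35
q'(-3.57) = 12.28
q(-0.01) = 0.02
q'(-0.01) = -1.96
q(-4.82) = -36.82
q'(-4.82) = 17.28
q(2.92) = -22.89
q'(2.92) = -13.68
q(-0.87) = 0.23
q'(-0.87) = 1.48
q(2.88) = -22.35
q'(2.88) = -13.52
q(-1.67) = -2.24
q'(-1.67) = 4.68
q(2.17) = -13.76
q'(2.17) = -10.68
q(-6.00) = -60.00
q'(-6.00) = 22.00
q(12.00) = -312.00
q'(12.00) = -50.00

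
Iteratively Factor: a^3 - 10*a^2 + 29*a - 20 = (a - 1)*(a^2 - 9*a + 20) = (a - 4)*(a - 1)*(a - 5)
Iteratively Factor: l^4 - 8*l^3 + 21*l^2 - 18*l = (l)*(l^3 - 8*l^2 + 21*l - 18) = l*(l - 3)*(l^2 - 5*l + 6) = l*(l - 3)^2*(l - 2)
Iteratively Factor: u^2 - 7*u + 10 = (u - 5)*(u - 2)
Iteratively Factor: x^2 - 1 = (x + 1)*(x - 1)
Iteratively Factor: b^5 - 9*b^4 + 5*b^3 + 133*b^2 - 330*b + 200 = (b - 1)*(b^4 - 8*b^3 - 3*b^2 + 130*b - 200) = (b - 5)*(b - 1)*(b^3 - 3*b^2 - 18*b + 40) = (b - 5)^2*(b - 1)*(b^2 + 2*b - 8) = (b - 5)^2*(b - 1)*(b + 4)*(b - 2)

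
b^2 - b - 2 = (b - 2)*(b + 1)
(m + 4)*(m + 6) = m^2 + 10*m + 24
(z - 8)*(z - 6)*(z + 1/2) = z^3 - 27*z^2/2 + 41*z + 24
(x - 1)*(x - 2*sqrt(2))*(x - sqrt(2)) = x^3 - 3*sqrt(2)*x^2 - x^2 + 4*x + 3*sqrt(2)*x - 4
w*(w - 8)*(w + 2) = w^3 - 6*w^2 - 16*w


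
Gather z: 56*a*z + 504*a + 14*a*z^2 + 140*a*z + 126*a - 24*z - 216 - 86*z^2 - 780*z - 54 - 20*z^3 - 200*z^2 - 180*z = 630*a - 20*z^3 + z^2*(14*a - 286) + z*(196*a - 984) - 270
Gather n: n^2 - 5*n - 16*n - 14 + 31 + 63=n^2 - 21*n + 80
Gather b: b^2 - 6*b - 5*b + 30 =b^2 - 11*b + 30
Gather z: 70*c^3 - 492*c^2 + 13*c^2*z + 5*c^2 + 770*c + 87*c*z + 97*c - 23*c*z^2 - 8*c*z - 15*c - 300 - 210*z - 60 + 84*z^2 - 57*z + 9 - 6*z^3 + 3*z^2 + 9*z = 70*c^3 - 487*c^2 + 852*c - 6*z^3 + z^2*(87 - 23*c) + z*(13*c^2 + 79*c - 258) - 351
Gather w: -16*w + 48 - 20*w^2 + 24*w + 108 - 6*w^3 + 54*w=-6*w^3 - 20*w^2 + 62*w + 156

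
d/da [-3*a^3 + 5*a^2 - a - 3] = -9*a^2 + 10*a - 1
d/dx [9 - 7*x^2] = -14*x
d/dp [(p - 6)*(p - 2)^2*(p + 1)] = 4*p^3 - 27*p^2 + 36*p + 4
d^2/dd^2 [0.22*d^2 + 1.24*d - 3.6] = 0.440000000000000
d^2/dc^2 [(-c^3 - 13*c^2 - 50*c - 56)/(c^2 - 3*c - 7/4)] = 168*(-76*c^3 - 192*c^2 + 177*c - 289)/(64*c^6 - 576*c^5 + 1392*c^4 + 288*c^3 - 2436*c^2 - 1764*c - 343)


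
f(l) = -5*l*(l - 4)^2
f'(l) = -5*l*(2*l - 8) - 5*(l - 4)^2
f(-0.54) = 55.65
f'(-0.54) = -127.57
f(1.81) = -43.40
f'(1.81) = 15.66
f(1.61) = -45.98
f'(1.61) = 9.92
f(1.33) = -47.41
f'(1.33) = -0.13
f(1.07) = -45.93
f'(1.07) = -11.57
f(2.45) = -29.43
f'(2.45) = 25.96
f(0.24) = -16.97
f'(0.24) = -61.66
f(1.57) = -46.35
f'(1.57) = 8.63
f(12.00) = -3840.00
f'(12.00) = -1280.00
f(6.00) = -120.00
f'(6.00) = -140.00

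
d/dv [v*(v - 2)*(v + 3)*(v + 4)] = 4*v^3 + 15*v^2 - 4*v - 24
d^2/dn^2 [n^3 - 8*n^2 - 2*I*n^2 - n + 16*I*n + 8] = 6*n - 16 - 4*I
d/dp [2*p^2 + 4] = 4*p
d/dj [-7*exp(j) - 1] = -7*exp(j)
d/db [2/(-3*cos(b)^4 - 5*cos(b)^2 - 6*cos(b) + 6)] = 4*(-6*cos(b)^3 - 5*cos(b) - 3)*sin(b)/(3*cos(b)^4 + 5*cos(b)^2 + 6*cos(b) - 6)^2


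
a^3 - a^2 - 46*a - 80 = (a - 8)*(a + 2)*(a + 5)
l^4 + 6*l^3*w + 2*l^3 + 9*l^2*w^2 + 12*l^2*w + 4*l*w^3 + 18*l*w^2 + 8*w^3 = (l + 2)*(l + w)^2*(l + 4*w)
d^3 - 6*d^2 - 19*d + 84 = (d - 7)*(d - 3)*(d + 4)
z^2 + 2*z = z*(z + 2)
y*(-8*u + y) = -8*u*y + y^2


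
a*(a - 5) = a^2 - 5*a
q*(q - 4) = q^2 - 4*q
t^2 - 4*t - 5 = (t - 5)*(t + 1)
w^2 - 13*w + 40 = (w - 8)*(w - 5)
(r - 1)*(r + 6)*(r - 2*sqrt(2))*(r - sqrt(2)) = r^4 - 3*sqrt(2)*r^3 + 5*r^3 - 15*sqrt(2)*r^2 - 2*r^2 + 20*r + 18*sqrt(2)*r - 24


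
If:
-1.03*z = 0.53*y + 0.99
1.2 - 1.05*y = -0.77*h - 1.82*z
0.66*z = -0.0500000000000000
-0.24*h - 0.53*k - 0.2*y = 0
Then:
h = -3.73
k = 2.34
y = -1.72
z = -0.08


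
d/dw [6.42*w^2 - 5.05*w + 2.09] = 12.84*w - 5.05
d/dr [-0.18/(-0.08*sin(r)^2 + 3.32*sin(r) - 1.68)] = (0.5976 - 0.0288*sin(r))*cos(r)/(0.08*sin(r)^2 - 3.32*sin(r) + 1.68)^2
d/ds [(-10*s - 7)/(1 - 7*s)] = -59/(7*s - 1)^2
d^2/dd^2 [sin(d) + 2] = -sin(d)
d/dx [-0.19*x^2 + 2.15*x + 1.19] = 2.15 - 0.38*x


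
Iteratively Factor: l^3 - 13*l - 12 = (l - 4)*(l^2 + 4*l + 3) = (l - 4)*(l + 1)*(l + 3)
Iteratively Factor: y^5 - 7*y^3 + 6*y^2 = (y + 3)*(y^4 - 3*y^3 + 2*y^2) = y*(y + 3)*(y^3 - 3*y^2 + 2*y) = y^2*(y + 3)*(y^2 - 3*y + 2) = y^2*(y - 2)*(y + 3)*(y - 1)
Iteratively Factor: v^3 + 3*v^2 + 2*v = (v + 1)*(v^2 + 2*v) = v*(v + 1)*(v + 2)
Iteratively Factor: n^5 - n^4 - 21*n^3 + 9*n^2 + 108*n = (n)*(n^4 - n^3 - 21*n^2 + 9*n + 108) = n*(n - 4)*(n^3 + 3*n^2 - 9*n - 27) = n*(n - 4)*(n + 3)*(n^2 - 9) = n*(n - 4)*(n + 3)^2*(n - 3)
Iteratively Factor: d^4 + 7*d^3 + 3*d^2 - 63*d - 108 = (d - 3)*(d^3 + 10*d^2 + 33*d + 36) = (d - 3)*(d + 4)*(d^2 + 6*d + 9) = (d - 3)*(d + 3)*(d + 4)*(d + 3)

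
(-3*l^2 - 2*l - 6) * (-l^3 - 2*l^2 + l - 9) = 3*l^5 + 8*l^4 + 7*l^3 + 37*l^2 + 12*l + 54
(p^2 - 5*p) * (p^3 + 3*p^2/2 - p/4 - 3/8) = p^5 - 7*p^4/2 - 31*p^3/4 + 7*p^2/8 + 15*p/8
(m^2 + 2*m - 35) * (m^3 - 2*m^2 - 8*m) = m^5 - 47*m^3 + 54*m^2 + 280*m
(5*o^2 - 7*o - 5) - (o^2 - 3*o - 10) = 4*o^2 - 4*o + 5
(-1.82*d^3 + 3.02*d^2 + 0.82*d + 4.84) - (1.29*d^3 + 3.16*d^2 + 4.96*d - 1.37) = -3.11*d^3 - 0.14*d^2 - 4.14*d + 6.21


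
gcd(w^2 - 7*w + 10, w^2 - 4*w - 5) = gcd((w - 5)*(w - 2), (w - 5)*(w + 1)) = w - 5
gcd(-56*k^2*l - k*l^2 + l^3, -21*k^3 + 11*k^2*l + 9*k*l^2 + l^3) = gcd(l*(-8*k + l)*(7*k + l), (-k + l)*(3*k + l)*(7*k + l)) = 7*k + l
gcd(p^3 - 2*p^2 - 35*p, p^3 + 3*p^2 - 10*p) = p^2 + 5*p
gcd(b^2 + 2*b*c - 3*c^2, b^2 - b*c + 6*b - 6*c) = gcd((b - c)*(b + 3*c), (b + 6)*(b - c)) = b - c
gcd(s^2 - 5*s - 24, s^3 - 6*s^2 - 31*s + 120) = s - 8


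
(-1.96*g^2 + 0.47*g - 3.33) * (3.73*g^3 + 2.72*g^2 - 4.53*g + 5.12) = -7.3108*g^5 - 3.5781*g^4 - 2.2637*g^3 - 21.2219*g^2 + 17.4913*g - 17.0496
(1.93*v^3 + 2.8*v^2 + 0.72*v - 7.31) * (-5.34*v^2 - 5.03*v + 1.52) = -10.3062*v^5 - 24.6599*v^4 - 14.9952*v^3 + 39.6698*v^2 + 37.8637*v - 11.1112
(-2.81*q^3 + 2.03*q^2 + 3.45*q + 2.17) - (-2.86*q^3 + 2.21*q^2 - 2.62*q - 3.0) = 0.0499999999999998*q^3 - 0.18*q^2 + 6.07*q + 5.17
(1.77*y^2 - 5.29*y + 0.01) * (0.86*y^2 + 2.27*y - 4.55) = 1.5222*y^4 - 0.5315*y^3 - 20.0532*y^2 + 24.0922*y - 0.0455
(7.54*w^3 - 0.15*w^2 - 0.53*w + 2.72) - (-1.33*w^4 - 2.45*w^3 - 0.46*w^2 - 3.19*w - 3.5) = 1.33*w^4 + 9.99*w^3 + 0.31*w^2 + 2.66*w + 6.22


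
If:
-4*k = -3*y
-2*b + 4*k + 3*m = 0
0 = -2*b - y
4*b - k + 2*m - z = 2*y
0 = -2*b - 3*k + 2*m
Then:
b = 0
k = 0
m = 0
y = 0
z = 0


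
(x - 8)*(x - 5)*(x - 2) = x^3 - 15*x^2 + 66*x - 80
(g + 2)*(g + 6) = g^2 + 8*g + 12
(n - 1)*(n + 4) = n^2 + 3*n - 4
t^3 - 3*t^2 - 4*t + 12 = (t - 3)*(t - 2)*(t + 2)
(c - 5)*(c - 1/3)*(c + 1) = c^3 - 13*c^2/3 - 11*c/3 + 5/3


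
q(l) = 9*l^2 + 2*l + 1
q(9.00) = 748.00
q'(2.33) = 43.94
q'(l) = 18*l + 2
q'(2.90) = 54.20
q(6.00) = 337.00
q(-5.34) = 246.96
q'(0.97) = 19.46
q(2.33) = 54.52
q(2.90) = 82.49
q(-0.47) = 2.05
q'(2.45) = 46.10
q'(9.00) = 164.00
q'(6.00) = 110.00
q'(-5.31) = -93.58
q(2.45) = 59.92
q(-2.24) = 41.68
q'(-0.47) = -6.46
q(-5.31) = 244.14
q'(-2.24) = -38.32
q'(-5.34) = -94.12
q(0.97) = 11.41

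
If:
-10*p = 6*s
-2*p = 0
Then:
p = 0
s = 0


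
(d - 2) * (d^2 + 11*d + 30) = d^3 + 9*d^2 + 8*d - 60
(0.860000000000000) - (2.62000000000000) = -1.76000000000000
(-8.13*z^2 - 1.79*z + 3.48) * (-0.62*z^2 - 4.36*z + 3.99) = 5.0406*z^4 + 36.5566*z^3 - 26.7919*z^2 - 22.3149*z + 13.8852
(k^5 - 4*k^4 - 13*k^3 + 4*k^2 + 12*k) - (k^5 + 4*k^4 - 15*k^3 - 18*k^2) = -8*k^4 + 2*k^3 + 22*k^2 + 12*k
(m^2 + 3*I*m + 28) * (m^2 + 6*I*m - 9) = m^4 + 9*I*m^3 + m^2 + 141*I*m - 252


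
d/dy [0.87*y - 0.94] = 0.870000000000000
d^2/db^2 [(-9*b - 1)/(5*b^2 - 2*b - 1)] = 2*(4*(5*b - 1)^2*(9*b + 1) + (135*b - 13)*(-5*b^2 + 2*b + 1))/(-5*b^2 + 2*b + 1)^3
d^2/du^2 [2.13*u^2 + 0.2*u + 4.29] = 4.26000000000000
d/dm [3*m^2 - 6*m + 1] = 6*m - 6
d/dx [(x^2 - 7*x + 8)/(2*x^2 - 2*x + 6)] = (6*x^2 - 10*x - 13)/(2*(x^4 - 2*x^3 + 7*x^2 - 6*x + 9))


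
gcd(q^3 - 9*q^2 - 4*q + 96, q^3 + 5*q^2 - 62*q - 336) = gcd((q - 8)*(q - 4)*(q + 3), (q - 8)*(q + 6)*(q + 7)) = q - 8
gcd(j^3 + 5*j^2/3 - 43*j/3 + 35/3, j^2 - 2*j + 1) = j - 1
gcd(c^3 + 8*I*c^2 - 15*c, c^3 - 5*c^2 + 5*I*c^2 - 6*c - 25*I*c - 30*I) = c + 5*I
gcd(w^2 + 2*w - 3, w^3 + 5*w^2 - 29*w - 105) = w + 3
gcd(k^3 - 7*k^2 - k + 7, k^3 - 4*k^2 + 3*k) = k - 1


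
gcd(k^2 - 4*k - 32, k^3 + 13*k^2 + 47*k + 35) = 1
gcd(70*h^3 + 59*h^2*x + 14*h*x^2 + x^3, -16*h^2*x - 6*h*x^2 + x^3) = 2*h + x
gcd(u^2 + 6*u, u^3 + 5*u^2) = u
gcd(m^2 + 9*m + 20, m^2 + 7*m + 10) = m + 5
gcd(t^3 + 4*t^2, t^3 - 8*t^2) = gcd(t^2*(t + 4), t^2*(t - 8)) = t^2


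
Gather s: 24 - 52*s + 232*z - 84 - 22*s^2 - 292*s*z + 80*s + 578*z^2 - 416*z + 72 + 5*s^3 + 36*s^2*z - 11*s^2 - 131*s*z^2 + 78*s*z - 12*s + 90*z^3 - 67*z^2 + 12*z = 5*s^3 + s^2*(36*z - 33) + s*(-131*z^2 - 214*z + 16) + 90*z^3 + 511*z^2 - 172*z + 12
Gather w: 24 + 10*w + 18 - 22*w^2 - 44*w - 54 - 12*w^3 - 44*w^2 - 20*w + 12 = -12*w^3 - 66*w^2 - 54*w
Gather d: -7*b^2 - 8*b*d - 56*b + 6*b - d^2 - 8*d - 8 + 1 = -7*b^2 - 50*b - d^2 + d*(-8*b - 8) - 7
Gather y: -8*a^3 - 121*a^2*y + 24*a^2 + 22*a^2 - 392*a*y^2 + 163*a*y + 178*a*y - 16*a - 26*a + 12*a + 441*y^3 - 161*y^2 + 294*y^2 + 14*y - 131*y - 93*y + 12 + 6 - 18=-8*a^3 + 46*a^2 - 30*a + 441*y^3 + y^2*(133 - 392*a) + y*(-121*a^2 + 341*a - 210)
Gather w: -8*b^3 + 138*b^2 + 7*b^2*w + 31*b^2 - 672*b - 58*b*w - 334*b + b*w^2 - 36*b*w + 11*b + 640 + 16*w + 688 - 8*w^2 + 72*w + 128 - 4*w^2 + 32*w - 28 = -8*b^3 + 169*b^2 - 995*b + w^2*(b - 12) + w*(7*b^2 - 94*b + 120) + 1428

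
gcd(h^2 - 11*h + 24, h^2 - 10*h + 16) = h - 8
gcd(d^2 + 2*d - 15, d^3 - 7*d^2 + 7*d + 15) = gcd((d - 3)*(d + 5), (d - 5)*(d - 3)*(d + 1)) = d - 3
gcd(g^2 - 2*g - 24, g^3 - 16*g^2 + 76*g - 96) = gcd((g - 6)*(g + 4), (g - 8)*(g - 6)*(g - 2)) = g - 6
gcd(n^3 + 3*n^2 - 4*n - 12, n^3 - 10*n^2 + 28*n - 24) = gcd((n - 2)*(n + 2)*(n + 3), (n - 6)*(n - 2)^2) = n - 2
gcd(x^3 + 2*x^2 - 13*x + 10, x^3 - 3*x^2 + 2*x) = x^2 - 3*x + 2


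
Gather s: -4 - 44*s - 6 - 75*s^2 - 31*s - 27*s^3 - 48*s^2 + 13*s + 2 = -27*s^3 - 123*s^2 - 62*s - 8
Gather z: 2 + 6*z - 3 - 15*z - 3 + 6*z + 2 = -3*z - 2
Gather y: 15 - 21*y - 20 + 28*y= 7*y - 5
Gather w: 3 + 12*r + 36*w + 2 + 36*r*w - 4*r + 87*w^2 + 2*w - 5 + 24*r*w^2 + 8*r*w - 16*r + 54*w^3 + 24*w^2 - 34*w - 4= -8*r + 54*w^3 + w^2*(24*r + 111) + w*(44*r + 4) - 4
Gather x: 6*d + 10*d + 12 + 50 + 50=16*d + 112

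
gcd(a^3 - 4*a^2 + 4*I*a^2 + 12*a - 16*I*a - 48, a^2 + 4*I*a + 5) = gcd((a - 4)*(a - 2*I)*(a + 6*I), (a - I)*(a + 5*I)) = 1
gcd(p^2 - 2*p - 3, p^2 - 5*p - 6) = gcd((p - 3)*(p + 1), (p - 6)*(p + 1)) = p + 1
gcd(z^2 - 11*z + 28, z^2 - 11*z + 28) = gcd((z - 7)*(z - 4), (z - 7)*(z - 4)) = z^2 - 11*z + 28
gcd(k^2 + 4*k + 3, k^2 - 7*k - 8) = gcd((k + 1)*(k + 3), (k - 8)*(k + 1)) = k + 1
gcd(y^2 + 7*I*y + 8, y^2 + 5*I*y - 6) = 1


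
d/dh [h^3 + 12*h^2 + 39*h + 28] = 3*h^2 + 24*h + 39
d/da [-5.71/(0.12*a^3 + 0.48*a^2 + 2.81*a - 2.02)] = (2.0556*a^2 + 5.4816*a + 16.0451)/(0.12*a^3 + 0.48*a^2 + 2.81*a - 2.02)^2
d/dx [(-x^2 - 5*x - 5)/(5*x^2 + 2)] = (25*x^2 + 46*x - 10)/(25*x^4 + 20*x^2 + 4)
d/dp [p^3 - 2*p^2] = p*(3*p - 4)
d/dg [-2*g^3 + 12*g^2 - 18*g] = -6*g^2 + 24*g - 18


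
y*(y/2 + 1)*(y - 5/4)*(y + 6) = y^4/2 + 27*y^3/8 + y^2 - 15*y/2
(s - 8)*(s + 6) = s^2 - 2*s - 48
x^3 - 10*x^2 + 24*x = x*(x - 6)*(x - 4)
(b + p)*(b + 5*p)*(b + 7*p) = b^3 + 13*b^2*p + 47*b*p^2 + 35*p^3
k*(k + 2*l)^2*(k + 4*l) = k^4 + 8*k^3*l + 20*k^2*l^2 + 16*k*l^3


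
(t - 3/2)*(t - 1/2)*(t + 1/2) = t^3 - 3*t^2/2 - t/4 + 3/8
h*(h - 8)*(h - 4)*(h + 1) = h^4 - 11*h^3 + 20*h^2 + 32*h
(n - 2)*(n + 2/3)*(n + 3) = n^3 + 5*n^2/3 - 16*n/3 - 4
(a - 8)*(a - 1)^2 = a^3 - 10*a^2 + 17*a - 8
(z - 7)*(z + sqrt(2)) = z^2 - 7*z + sqrt(2)*z - 7*sqrt(2)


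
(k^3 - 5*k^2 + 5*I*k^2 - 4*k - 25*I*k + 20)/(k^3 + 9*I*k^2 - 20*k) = (k^2 + k*(-5 + I) - 5*I)/(k*(k + 5*I))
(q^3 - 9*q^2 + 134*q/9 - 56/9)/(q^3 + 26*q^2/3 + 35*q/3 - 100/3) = (3*q^2 - 23*q + 14)/(3*(q^2 + 10*q + 25))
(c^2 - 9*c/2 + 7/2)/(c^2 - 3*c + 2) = (c - 7/2)/(c - 2)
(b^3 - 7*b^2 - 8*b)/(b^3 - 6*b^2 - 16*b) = (b + 1)/(b + 2)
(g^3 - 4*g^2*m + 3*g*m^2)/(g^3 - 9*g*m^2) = (g - m)/(g + 3*m)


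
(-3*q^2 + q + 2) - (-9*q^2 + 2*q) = 6*q^2 - q + 2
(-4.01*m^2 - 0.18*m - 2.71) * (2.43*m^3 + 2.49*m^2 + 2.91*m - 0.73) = -9.7443*m^5 - 10.4223*m^4 - 18.7026*m^3 - 4.3444*m^2 - 7.7547*m + 1.9783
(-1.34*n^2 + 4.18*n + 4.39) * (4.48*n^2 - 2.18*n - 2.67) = -6.0032*n^4 + 21.6476*n^3 + 14.1326*n^2 - 20.7308*n - 11.7213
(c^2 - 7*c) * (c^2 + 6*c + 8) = c^4 - c^3 - 34*c^2 - 56*c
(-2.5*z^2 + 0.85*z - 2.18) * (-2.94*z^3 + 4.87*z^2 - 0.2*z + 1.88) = 7.35*z^5 - 14.674*z^4 + 11.0487*z^3 - 15.4866*z^2 + 2.034*z - 4.0984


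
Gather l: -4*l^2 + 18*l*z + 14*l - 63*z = -4*l^2 + l*(18*z + 14) - 63*z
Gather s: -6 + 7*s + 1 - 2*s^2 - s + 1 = -2*s^2 + 6*s - 4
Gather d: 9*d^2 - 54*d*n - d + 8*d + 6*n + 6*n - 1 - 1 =9*d^2 + d*(7 - 54*n) + 12*n - 2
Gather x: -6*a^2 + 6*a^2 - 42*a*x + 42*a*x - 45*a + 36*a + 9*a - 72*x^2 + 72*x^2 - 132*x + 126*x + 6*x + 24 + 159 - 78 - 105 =0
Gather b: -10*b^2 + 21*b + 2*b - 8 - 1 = -10*b^2 + 23*b - 9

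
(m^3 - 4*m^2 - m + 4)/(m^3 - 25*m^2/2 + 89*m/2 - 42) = 2*(m^2 - 1)/(2*m^2 - 17*m + 21)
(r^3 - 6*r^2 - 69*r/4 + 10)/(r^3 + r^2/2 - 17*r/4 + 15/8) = 2*(r - 8)/(2*r - 3)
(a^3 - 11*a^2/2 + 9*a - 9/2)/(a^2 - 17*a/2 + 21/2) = (a^2 - 4*a + 3)/(a - 7)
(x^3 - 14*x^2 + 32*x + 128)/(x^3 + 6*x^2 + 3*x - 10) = (x^2 - 16*x + 64)/(x^2 + 4*x - 5)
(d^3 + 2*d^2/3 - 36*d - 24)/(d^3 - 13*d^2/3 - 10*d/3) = (d^2 - 36)/(d*(d - 5))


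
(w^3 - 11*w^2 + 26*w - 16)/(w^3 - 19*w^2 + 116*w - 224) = (w^2 - 3*w + 2)/(w^2 - 11*w + 28)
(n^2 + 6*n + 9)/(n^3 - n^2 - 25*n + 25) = (n^2 + 6*n + 9)/(n^3 - n^2 - 25*n + 25)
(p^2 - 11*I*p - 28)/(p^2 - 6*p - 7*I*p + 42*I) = (p - 4*I)/(p - 6)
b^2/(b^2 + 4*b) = b/(b + 4)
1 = 1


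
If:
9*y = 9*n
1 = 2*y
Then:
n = 1/2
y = 1/2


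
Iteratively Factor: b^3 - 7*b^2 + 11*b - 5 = (b - 1)*(b^2 - 6*b + 5) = (b - 5)*(b - 1)*(b - 1)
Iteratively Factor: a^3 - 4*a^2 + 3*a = (a - 1)*(a^2 - 3*a) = (a - 3)*(a - 1)*(a)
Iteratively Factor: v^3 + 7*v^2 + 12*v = (v + 4)*(v^2 + 3*v) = (v + 3)*(v + 4)*(v)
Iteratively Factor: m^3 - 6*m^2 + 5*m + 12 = (m - 4)*(m^2 - 2*m - 3) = (m - 4)*(m + 1)*(m - 3)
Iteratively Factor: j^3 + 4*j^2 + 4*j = (j + 2)*(j^2 + 2*j) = (j + 2)^2*(j)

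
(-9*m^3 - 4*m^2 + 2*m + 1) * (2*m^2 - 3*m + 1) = -18*m^5 + 19*m^4 + 7*m^3 - 8*m^2 - m + 1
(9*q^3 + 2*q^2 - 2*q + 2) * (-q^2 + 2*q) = -9*q^5 + 16*q^4 + 6*q^3 - 6*q^2 + 4*q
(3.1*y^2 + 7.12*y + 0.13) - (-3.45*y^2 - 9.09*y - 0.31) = 6.55*y^2 + 16.21*y + 0.44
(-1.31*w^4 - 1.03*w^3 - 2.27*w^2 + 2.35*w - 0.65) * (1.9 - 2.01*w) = 2.6331*w^5 - 0.4187*w^4 + 2.6057*w^3 - 9.0365*w^2 + 5.7715*w - 1.235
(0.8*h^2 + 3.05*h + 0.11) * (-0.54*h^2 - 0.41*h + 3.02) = -0.432*h^4 - 1.975*h^3 + 1.1061*h^2 + 9.1659*h + 0.3322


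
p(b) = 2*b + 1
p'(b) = 2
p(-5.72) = -10.44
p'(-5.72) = 2.00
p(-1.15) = -1.30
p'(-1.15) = 2.00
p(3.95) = 8.90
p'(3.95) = 2.00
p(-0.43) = 0.14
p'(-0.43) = 2.00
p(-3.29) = -5.58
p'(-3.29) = 2.00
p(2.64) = 6.28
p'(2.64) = 2.00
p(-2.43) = -3.86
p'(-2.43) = 2.00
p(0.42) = 1.84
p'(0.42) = 2.00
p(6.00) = 13.00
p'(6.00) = 2.00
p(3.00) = 7.00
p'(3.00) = 2.00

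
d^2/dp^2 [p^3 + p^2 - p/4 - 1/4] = 6*p + 2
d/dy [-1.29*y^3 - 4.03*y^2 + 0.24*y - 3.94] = -3.87*y^2 - 8.06*y + 0.24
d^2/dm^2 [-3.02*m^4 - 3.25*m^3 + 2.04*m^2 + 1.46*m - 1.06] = -36.24*m^2 - 19.5*m + 4.08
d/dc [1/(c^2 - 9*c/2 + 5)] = 2*(9 - 4*c)/(2*c^2 - 9*c + 10)^2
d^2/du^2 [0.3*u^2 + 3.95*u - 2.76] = 0.600000000000000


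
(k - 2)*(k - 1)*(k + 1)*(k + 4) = k^4 + 2*k^3 - 9*k^2 - 2*k + 8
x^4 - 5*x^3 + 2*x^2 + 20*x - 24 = (x - 3)*(x - 2)^2*(x + 2)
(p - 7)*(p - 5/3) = p^2 - 26*p/3 + 35/3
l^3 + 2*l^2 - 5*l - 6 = (l - 2)*(l + 1)*(l + 3)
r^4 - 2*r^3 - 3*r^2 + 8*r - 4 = (r - 2)*(r - 1)^2*(r + 2)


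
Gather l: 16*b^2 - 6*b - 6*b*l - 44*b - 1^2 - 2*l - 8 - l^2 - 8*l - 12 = 16*b^2 - 50*b - l^2 + l*(-6*b - 10) - 21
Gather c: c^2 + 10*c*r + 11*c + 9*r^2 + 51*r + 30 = c^2 + c*(10*r + 11) + 9*r^2 + 51*r + 30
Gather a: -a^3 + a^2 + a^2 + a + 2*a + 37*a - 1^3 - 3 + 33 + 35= -a^3 + 2*a^2 + 40*a + 64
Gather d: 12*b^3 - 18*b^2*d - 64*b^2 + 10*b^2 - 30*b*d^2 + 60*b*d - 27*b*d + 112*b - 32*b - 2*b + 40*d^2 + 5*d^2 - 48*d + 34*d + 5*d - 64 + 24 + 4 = 12*b^3 - 54*b^2 + 78*b + d^2*(45 - 30*b) + d*(-18*b^2 + 33*b - 9) - 36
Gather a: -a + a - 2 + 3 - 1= 0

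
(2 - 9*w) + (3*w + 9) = 11 - 6*w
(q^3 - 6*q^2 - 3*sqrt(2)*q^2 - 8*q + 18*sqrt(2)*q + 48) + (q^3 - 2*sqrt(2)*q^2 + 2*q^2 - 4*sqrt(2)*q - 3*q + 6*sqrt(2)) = 2*q^3 - 5*sqrt(2)*q^2 - 4*q^2 - 11*q + 14*sqrt(2)*q + 6*sqrt(2) + 48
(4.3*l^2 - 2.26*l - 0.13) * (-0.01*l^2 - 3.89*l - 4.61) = -0.043*l^4 - 16.7044*l^3 - 11.0303*l^2 + 10.9243*l + 0.5993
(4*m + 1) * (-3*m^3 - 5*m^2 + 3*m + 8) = -12*m^4 - 23*m^3 + 7*m^2 + 35*m + 8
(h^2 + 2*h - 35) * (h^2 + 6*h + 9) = h^4 + 8*h^3 - 14*h^2 - 192*h - 315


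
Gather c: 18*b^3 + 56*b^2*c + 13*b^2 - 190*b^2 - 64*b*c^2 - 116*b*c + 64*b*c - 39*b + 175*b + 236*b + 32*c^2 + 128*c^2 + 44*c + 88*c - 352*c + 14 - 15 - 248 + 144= 18*b^3 - 177*b^2 + 372*b + c^2*(160 - 64*b) + c*(56*b^2 - 52*b - 220) - 105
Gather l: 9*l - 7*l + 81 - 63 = 2*l + 18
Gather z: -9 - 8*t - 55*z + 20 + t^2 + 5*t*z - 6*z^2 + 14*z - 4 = t^2 - 8*t - 6*z^2 + z*(5*t - 41) + 7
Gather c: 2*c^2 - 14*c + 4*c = 2*c^2 - 10*c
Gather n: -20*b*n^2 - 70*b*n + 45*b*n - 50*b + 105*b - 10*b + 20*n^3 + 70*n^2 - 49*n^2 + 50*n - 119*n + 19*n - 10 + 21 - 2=45*b + 20*n^3 + n^2*(21 - 20*b) + n*(-25*b - 50) + 9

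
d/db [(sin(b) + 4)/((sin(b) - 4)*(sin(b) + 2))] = -(sin(b) + 8)*sin(b)*cos(b)/((sin(b) - 4)^2*(sin(b) + 2)^2)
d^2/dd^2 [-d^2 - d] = -2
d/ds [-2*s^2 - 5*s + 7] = -4*s - 5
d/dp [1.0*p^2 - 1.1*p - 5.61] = 2.0*p - 1.1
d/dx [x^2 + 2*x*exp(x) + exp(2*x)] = 2*x*exp(x) + 2*x + 2*exp(2*x) + 2*exp(x)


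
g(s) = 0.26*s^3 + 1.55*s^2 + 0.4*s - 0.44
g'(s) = 0.78*s^2 + 3.1*s + 0.4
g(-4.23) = 5.92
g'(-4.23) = 1.24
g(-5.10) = 3.35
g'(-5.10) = 4.88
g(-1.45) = 1.45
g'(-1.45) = -2.46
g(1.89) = 7.61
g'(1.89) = 9.05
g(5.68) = 99.48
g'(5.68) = 43.17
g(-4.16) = 6.00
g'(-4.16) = 1.00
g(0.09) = -0.39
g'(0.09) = 0.69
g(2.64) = 16.20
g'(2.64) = 14.02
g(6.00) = 113.92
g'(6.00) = 47.08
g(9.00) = 318.25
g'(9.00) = 91.48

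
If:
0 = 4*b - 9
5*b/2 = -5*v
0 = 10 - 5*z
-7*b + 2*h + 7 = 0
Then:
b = 9/4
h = 35/8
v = -9/8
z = 2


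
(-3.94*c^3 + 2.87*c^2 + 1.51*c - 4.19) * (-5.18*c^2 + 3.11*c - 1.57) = 20.4092*c^5 - 27.12*c^4 + 7.2897*c^3 + 21.8944*c^2 - 15.4016*c + 6.5783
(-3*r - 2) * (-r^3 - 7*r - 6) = 3*r^4 + 2*r^3 + 21*r^2 + 32*r + 12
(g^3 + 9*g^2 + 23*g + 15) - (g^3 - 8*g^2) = 17*g^2 + 23*g + 15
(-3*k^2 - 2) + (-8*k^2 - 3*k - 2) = -11*k^2 - 3*k - 4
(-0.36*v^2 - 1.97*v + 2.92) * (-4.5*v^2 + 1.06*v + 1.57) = 1.62*v^4 + 8.4834*v^3 - 15.7934*v^2 + 0.00229999999999997*v + 4.5844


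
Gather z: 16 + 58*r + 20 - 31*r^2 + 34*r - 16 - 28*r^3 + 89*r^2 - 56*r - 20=-28*r^3 + 58*r^2 + 36*r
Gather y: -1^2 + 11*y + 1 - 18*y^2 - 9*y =-18*y^2 + 2*y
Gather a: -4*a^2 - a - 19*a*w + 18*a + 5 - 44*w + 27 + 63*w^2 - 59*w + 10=-4*a^2 + a*(17 - 19*w) + 63*w^2 - 103*w + 42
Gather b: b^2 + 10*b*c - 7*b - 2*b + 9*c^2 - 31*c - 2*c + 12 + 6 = b^2 + b*(10*c - 9) + 9*c^2 - 33*c + 18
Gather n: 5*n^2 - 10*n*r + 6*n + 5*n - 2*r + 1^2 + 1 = 5*n^2 + n*(11 - 10*r) - 2*r + 2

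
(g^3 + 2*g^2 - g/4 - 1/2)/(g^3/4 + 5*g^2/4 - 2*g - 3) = (4*g^3 + 8*g^2 - g - 2)/(g^3 + 5*g^2 - 8*g - 12)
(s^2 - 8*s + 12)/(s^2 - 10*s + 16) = (s - 6)/(s - 8)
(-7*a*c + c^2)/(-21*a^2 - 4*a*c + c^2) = c/(3*a + c)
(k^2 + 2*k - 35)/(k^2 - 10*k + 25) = (k + 7)/(k - 5)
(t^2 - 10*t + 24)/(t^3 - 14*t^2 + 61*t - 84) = (t - 6)/(t^2 - 10*t + 21)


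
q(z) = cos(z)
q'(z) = -sin(z)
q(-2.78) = -0.94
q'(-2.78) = 0.35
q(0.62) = 0.81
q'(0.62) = -0.58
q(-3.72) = -0.84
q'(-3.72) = -0.55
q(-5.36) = 0.60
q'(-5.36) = -0.80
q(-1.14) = 0.42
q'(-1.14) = 0.91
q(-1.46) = 0.11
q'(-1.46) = 0.99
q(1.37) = 0.20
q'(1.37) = -0.98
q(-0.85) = 0.66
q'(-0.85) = 0.75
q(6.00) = 0.96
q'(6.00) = 0.28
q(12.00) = 0.84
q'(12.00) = 0.54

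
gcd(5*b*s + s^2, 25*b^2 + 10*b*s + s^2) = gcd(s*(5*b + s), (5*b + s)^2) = 5*b + s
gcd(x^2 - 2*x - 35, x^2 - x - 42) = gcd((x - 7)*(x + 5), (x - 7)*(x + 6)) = x - 7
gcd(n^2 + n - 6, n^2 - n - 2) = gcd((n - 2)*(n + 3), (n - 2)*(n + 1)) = n - 2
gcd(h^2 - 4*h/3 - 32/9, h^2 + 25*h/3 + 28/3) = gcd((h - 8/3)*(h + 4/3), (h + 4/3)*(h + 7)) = h + 4/3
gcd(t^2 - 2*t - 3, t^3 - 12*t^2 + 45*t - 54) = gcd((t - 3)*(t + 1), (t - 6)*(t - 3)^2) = t - 3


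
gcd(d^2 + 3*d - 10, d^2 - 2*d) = d - 2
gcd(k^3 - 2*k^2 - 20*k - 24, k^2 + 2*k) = k + 2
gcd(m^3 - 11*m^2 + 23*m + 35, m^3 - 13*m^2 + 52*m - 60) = m - 5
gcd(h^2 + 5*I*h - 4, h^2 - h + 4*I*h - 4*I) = h + 4*I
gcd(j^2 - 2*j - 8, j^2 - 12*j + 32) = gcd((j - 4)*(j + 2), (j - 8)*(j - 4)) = j - 4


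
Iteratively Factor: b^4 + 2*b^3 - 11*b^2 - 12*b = (b)*(b^3 + 2*b^2 - 11*b - 12) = b*(b + 4)*(b^2 - 2*b - 3) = b*(b - 3)*(b + 4)*(b + 1)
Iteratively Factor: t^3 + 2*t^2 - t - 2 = (t + 2)*(t^2 - 1) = (t - 1)*(t + 2)*(t + 1)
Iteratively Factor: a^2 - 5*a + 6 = (a - 3)*(a - 2)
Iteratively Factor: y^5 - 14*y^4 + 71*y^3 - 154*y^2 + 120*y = (y - 5)*(y^4 - 9*y^3 + 26*y^2 - 24*y) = (y - 5)*(y - 3)*(y^3 - 6*y^2 + 8*y) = (y - 5)*(y - 3)*(y - 2)*(y^2 - 4*y) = y*(y - 5)*(y - 3)*(y - 2)*(y - 4)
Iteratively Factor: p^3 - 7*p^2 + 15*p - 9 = (p - 1)*(p^2 - 6*p + 9) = (p - 3)*(p - 1)*(p - 3)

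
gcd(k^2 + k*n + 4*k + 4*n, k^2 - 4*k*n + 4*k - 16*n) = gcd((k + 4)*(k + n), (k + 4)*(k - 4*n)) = k + 4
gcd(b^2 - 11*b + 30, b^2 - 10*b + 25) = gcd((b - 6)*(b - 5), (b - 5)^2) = b - 5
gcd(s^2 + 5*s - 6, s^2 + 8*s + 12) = s + 6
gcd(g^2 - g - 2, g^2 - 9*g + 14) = g - 2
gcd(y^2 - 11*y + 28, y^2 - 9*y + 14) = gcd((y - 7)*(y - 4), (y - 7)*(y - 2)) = y - 7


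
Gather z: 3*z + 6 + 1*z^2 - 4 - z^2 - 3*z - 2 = 0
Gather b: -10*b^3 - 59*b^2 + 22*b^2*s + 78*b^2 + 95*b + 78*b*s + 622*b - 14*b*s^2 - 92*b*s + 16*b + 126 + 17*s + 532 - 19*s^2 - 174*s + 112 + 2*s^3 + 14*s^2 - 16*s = -10*b^3 + b^2*(22*s + 19) + b*(-14*s^2 - 14*s + 733) + 2*s^3 - 5*s^2 - 173*s + 770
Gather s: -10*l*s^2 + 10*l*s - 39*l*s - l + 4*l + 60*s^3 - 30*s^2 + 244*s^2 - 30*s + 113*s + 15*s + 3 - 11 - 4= 3*l + 60*s^3 + s^2*(214 - 10*l) + s*(98 - 29*l) - 12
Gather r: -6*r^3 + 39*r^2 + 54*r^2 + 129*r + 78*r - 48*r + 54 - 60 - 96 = -6*r^3 + 93*r^2 + 159*r - 102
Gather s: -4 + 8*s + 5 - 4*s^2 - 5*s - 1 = -4*s^2 + 3*s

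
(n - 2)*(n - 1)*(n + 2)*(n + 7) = n^4 + 6*n^3 - 11*n^2 - 24*n + 28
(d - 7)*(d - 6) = d^2 - 13*d + 42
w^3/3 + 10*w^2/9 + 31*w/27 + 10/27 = (w/3 + 1/3)*(w + 2/3)*(w + 5/3)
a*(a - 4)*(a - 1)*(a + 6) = a^4 + a^3 - 26*a^2 + 24*a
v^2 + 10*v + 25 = (v + 5)^2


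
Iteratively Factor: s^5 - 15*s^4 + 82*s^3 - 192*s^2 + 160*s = (s - 4)*(s^4 - 11*s^3 + 38*s^2 - 40*s) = (s - 5)*(s - 4)*(s^3 - 6*s^2 + 8*s) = (s - 5)*(s - 4)*(s - 2)*(s^2 - 4*s) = (s - 5)*(s - 4)^2*(s - 2)*(s)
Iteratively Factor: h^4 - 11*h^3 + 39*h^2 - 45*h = (h)*(h^3 - 11*h^2 + 39*h - 45) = h*(h - 5)*(h^2 - 6*h + 9) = h*(h - 5)*(h - 3)*(h - 3)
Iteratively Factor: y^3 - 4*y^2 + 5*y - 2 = (y - 1)*(y^2 - 3*y + 2) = (y - 2)*(y - 1)*(y - 1)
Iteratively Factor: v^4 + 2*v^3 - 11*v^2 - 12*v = (v)*(v^3 + 2*v^2 - 11*v - 12) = v*(v + 1)*(v^2 + v - 12) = v*(v + 1)*(v + 4)*(v - 3)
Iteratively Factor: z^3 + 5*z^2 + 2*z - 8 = (z + 4)*(z^2 + z - 2) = (z - 1)*(z + 4)*(z + 2)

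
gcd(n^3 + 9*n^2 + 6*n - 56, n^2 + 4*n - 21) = n + 7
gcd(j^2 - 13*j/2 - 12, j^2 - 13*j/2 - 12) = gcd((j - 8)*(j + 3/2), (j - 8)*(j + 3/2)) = j^2 - 13*j/2 - 12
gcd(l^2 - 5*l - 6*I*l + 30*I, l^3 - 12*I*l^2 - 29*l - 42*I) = l - 6*I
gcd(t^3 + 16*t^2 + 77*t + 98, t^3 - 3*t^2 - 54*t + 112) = t + 7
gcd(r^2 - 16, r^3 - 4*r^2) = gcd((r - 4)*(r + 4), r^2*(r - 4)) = r - 4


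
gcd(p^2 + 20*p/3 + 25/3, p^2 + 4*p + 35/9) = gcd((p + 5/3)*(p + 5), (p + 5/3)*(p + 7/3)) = p + 5/3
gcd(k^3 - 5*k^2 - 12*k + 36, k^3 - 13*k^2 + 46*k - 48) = k - 2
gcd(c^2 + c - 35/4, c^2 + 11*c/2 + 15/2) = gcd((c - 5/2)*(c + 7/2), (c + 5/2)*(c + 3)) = 1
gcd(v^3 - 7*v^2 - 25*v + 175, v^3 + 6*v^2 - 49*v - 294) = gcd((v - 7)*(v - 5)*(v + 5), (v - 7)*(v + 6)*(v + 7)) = v - 7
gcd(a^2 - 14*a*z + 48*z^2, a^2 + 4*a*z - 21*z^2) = 1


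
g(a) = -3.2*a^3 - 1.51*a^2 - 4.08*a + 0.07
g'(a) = -9.6*a^2 - 3.02*a - 4.08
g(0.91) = -7.30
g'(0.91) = -14.78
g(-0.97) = 5.53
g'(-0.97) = -10.18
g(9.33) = -2768.37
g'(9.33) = -867.93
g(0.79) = -5.67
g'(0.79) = -12.46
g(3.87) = -223.81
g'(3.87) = -159.55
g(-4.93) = 366.92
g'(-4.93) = -222.52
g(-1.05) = 6.39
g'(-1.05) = -11.49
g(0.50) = -2.75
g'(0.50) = -7.99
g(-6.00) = 661.39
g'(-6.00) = -331.56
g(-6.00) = 661.39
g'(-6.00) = -331.56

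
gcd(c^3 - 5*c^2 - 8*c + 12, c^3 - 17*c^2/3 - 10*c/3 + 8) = c^2 - 7*c + 6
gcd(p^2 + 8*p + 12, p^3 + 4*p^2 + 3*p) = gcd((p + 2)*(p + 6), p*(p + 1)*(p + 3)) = 1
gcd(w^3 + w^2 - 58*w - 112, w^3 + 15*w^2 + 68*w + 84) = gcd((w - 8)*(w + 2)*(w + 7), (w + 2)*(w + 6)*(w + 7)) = w^2 + 9*w + 14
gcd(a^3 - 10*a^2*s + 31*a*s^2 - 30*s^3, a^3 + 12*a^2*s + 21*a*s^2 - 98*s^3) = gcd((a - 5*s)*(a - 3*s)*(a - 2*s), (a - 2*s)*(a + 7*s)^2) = -a + 2*s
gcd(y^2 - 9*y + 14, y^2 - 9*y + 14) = y^2 - 9*y + 14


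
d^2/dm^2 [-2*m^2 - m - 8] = -4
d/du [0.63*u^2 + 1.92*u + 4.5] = 1.26*u + 1.92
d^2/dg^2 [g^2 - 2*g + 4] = 2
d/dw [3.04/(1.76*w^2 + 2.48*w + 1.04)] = (-10.7008*w - 7.5392)/(1.76*w^2 + 2.48*w + 1.04)^2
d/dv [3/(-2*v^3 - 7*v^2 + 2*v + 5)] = 6*(3*v^2 + 7*v - 1)/(2*v^3 + 7*v^2 - 2*v - 5)^2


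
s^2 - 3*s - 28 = (s - 7)*(s + 4)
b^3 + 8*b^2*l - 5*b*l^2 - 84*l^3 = (b - 3*l)*(b + 4*l)*(b + 7*l)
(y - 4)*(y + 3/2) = y^2 - 5*y/2 - 6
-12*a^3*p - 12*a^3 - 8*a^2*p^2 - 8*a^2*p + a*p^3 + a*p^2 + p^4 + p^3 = (-3*a + p)*(2*a + p)^2*(p + 1)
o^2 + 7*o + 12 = (o + 3)*(o + 4)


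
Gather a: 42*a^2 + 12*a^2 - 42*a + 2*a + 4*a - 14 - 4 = 54*a^2 - 36*a - 18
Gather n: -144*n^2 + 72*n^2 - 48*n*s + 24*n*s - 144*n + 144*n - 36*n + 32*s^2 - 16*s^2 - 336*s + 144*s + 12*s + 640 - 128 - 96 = -72*n^2 + n*(-24*s - 36) + 16*s^2 - 180*s + 416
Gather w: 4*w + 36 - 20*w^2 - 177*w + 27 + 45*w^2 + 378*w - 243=25*w^2 + 205*w - 180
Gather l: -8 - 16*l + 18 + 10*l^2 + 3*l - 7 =10*l^2 - 13*l + 3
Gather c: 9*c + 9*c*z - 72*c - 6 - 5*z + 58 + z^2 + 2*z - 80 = c*(9*z - 63) + z^2 - 3*z - 28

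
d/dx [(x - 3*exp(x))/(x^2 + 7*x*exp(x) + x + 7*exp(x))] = ((1 - 3*exp(x))*(x^2 + 7*x*exp(x) + x + 7*exp(x)) - (x - 3*exp(x))*(7*x*exp(x) + 2*x + 14*exp(x) + 1))/(x^2 + 7*x*exp(x) + x + 7*exp(x))^2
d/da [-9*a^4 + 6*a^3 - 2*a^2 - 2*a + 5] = -36*a^3 + 18*a^2 - 4*a - 2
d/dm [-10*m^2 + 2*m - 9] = 2 - 20*m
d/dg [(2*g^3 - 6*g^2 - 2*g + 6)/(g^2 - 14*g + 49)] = 2*(g^3 - 21*g^2 + 43*g + 1)/(g^3 - 21*g^2 + 147*g - 343)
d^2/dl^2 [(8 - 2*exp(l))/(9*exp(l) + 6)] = 28*(3*exp(l) - 2)*exp(l)/(3*(27*exp(3*l) + 54*exp(2*l) + 36*exp(l) + 8))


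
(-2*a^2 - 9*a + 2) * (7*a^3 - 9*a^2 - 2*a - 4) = -14*a^5 - 45*a^4 + 99*a^3 + 8*a^2 + 32*a - 8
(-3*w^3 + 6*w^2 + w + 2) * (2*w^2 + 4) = -6*w^5 + 12*w^4 - 10*w^3 + 28*w^2 + 4*w + 8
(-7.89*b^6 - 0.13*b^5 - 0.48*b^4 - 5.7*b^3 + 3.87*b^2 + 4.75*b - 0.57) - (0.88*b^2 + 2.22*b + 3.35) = -7.89*b^6 - 0.13*b^5 - 0.48*b^4 - 5.7*b^3 + 2.99*b^2 + 2.53*b - 3.92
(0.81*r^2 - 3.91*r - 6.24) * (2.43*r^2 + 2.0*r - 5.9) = 1.9683*r^4 - 7.8813*r^3 - 27.7622*r^2 + 10.589*r + 36.816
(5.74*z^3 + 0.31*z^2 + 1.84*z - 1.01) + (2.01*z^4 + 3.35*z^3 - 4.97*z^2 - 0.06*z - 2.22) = 2.01*z^4 + 9.09*z^3 - 4.66*z^2 + 1.78*z - 3.23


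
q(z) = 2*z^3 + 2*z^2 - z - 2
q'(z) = 6*z^2 + 4*z - 1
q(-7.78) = -814.99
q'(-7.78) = 331.05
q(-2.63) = -21.92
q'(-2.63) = 29.98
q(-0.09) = -1.90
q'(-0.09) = -1.31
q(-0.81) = -0.94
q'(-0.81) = -0.30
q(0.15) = -2.10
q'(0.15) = -0.26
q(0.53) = -1.67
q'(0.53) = 2.81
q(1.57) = 9.10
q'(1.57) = 20.07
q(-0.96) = -0.97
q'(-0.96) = 0.69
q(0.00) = -2.00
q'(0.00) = -1.00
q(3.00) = 67.00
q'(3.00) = 65.00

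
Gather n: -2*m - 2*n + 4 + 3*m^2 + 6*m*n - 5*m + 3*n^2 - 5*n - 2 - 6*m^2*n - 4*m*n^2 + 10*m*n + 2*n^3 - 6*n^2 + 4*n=3*m^2 - 7*m + 2*n^3 + n^2*(-4*m - 3) + n*(-6*m^2 + 16*m - 3) + 2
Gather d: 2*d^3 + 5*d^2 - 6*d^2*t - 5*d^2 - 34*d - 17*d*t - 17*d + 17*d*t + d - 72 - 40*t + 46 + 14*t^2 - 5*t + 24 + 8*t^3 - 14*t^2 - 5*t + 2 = 2*d^3 - 6*d^2*t - 50*d + 8*t^3 - 50*t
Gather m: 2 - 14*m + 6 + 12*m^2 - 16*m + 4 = 12*m^2 - 30*m + 12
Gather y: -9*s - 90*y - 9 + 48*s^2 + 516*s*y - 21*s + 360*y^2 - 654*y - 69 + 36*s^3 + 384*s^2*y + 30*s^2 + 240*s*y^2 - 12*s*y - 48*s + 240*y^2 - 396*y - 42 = 36*s^3 + 78*s^2 - 78*s + y^2*(240*s + 600) + y*(384*s^2 + 504*s - 1140) - 120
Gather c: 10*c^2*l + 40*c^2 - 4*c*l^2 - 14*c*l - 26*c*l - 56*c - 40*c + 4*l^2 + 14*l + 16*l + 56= c^2*(10*l + 40) + c*(-4*l^2 - 40*l - 96) + 4*l^2 + 30*l + 56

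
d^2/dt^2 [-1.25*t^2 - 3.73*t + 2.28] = -2.50000000000000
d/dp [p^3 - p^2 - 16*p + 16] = 3*p^2 - 2*p - 16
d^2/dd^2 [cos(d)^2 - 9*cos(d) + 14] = 9*cos(d) - 2*cos(2*d)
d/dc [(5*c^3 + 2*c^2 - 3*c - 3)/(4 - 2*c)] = (-10*c^3 + 28*c^2 + 8*c - 9)/(2*(c^2 - 4*c + 4))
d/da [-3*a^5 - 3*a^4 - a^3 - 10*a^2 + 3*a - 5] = -15*a^4 - 12*a^3 - 3*a^2 - 20*a + 3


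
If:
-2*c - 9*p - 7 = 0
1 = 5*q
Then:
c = -9*p/2 - 7/2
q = 1/5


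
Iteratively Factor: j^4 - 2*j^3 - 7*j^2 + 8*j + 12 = (j + 2)*(j^3 - 4*j^2 + j + 6) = (j - 3)*(j + 2)*(j^2 - j - 2) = (j - 3)*(j - 2)*(j + 2)*(j + 1)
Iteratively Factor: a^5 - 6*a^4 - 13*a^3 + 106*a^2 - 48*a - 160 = (a + 1)*(a^4 - 7*a^3 - 6*a^2 + 112*a - 160) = (a + 1)*(a + 4)*(a^3 - 11*a^2 + 38*a - 40) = (a - 2)*(a + 1)*(a + 4)*(a^2 - 9*a + 20) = (a - 5)*(a - 2)*(a + 1)*(a + 4)*(a - 4)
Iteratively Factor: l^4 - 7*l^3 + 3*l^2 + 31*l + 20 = (l - 5)*(l^3 - 2*l^2 - 7*l - 4) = (l - 5)*(l + 1)*(l^2 - 3*l - 4) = (l - 5)*(l + 1)^2*(l - 4)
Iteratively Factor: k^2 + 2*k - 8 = (k + 4)*(k - 2)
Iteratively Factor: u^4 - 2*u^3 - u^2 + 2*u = (u + 1)*(u^3 - 3*u^2 + 2*u) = u*(u + 1)*(u^2 - 3*u + 2) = u*(u - 2)*(u + 1)*(u - 1)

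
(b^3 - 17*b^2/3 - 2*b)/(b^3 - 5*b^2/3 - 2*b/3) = (b - 6)/(b - 2)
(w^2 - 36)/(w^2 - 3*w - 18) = (w + 6)/(w + 3)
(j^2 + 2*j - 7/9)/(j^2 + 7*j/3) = (j - 1/3)/j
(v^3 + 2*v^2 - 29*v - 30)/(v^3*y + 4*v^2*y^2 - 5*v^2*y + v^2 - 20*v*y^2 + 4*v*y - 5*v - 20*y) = (v^2 + 7*v + 6)/(v^2*y + 4*v*y^2 + v + 4*y)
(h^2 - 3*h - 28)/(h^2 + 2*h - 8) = (h - 7)/(h - 2)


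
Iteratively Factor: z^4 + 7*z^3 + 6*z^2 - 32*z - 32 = (z + 4)*(z^3 + 3*z^2 - 6*z - 8) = (z + 4)^2*(z^2 - z - 2) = (z + 1)*(z + 4)^2*(z - 2)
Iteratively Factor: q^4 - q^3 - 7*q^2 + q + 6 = (q - 3)*(q^3 + 2*q^2 - q - 2) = (q - 3)*(q + 2)*(q^2 - 1) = (q - 3)*(q + 1)*(q + 2)*(q - 1)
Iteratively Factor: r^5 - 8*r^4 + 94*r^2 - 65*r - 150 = (r - 5)*(r^4 - 3*r^3 - 15*r^2 + 19*r + 30) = (r - 5)*(r + 3)*(r^3 - 6*r^2 + 3*r + 10) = (r - 5)*(r - 2)*(r + 3)*(r^2 - 4*r - 5) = (r - 5)*(r - 2)*(r + 1)*(r + 3)*(r - 5)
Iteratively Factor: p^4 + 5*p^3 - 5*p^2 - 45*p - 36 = (p + 3)*(p^3 + 2*p^2 - 11*p - 12) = (p + 3)*(p + 4)*(p^2 - 2*p - 3) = (p - 3)*(p + 3)*(p + 4)*(p + 1)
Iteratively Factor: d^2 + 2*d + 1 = (d + 1)*(d + 1)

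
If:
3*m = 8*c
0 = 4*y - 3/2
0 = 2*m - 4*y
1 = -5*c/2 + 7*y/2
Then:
No Solution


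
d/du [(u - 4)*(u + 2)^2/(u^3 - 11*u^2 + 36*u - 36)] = (-11*u^4 + 96*u^3 - 192*u^2 - 352*u + 1008)/(u^6 - 22*u^5 + 193*u^4 - 864*u^3 + 2088*u^2 - 2592*u + 1296)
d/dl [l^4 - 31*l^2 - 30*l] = 4*l^3 - 62*l - 30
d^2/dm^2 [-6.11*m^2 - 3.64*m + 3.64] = -12.2200000000000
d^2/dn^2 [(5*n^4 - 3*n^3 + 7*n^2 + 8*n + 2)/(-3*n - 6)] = 2*(-15*n^4 - 77*n^3 - 102*n^2 + 36*n - 14)/(3*(n^3 + 6*n^2 + 12*n + 8))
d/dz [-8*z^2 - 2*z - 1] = -16*z - 2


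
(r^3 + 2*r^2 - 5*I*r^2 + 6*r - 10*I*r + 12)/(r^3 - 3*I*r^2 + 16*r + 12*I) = (r + 2)/(r + 2*I)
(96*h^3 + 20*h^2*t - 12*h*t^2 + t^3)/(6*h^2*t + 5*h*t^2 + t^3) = (48*h^2 - 14*h*t + t^2)/(t*(3*h + t))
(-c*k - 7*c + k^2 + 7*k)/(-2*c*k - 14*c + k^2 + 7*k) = (c - k)/(2*c - k)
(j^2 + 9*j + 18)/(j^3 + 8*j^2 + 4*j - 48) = (j + 3)/(j^2 + 2*j - 8)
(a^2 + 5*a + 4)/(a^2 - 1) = (a + 4)/(a - 1)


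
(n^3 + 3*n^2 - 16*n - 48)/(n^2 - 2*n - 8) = (n^2 + 7*n + 12)/(n + 2)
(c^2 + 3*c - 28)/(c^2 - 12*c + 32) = (c + 7)/(c - 8)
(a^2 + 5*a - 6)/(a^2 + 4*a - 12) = (a - 1)/(a - 2)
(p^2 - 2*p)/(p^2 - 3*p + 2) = p/(p - 1)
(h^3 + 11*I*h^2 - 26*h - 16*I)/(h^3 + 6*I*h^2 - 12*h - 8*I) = (h^2 + 9*I*h - 8)/(h^2 + 4*I*h - 4)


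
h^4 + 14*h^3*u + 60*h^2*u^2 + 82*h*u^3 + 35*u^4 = (h + u)^2*(h + 5*u)*(h + 7*u)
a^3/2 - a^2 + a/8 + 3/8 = (a/2 + 1/4)*(a - 3/2)*(a - 1)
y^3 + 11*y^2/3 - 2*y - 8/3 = (y - 1)*(y + 2/3)*(y + 4)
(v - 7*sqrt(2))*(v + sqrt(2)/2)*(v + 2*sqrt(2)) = v^3 - 9*sqrt(2)*v^2/2 - 33*v - 14*sqrt(2)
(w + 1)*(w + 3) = w^2 + 4*w + 3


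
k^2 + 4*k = k*(k + 4)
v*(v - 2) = v^2 - 2*v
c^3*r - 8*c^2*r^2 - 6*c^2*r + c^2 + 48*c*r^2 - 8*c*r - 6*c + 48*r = (c - 6)*(c - 8*r)*(c*r + 1)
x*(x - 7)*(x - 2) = x^3 - 9*x^2 + 14*x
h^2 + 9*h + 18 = (h + 3)*(h + 6)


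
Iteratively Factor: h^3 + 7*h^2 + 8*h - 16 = (h + 4)*(h^2 + 3*h - 4) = (h - 1)*(h + 4)*(h + 4)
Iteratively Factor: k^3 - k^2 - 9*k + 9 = (k - 1)*(k^2 - 9) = (k - 1)*(k + 3)*(k - 3)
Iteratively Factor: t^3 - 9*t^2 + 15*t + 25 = (t - 5)*(t^2 - 4*t - 5) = (t - 5)^2*(t + 1)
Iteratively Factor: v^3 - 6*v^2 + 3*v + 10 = (v + 1)*(v^2 - 7*v + 10) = (v - 2)*(v + 1)*(v - 5)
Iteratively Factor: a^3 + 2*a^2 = (a + 2)*(a^2) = a*(a + 2)*(a)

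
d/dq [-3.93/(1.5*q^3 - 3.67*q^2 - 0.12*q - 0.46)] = (17.685*q^2 - 28.8462*q - 0.4716)/(-1.5*q^3 + 3.67*q^2 + 0.12*q + 0.46)^2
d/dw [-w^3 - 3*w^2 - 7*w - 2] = -3*w^2 - 6*w - 7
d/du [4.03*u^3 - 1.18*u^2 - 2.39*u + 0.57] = 12.09*u^2 - 2.36*u - 2.39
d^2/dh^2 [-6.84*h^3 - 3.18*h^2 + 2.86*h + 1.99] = -41.04*h - 6.36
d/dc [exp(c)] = exp(c)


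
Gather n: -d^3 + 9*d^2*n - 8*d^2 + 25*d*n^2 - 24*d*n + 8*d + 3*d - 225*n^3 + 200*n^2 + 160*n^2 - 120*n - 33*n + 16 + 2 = -d^3 - 8*d^2 + 11*d - 225*n^3 + n^2*(25*d + 360) + n*(9*d^2 - 24*d - 153) + 18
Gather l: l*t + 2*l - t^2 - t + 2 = l*(t + 2) - t^2 - t + 2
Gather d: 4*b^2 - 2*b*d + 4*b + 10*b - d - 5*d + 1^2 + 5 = 4*b^2 + 14*b + d*(-2*b - 6) + 6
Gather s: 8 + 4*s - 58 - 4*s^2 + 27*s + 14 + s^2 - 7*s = -3*s^2 + 24*s - 36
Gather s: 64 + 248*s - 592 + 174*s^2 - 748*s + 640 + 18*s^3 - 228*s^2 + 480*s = 18*s^3 - 54*s^2 - 20*s + 112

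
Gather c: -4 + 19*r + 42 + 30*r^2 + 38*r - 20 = 30*r^2 + 57*r + 18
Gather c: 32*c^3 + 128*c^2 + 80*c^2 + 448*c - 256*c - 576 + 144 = 32*c^3 + 208*c^2 + 192*c - 432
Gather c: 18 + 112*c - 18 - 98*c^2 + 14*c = -98*c^2 + 126*c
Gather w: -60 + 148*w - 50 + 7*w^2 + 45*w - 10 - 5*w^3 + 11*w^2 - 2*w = -5*w^3 + 18*w^2 + 191*w - 120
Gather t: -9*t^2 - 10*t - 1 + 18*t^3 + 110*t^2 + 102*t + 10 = 18*t^3 + 101*t^2 + 92*t + 9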